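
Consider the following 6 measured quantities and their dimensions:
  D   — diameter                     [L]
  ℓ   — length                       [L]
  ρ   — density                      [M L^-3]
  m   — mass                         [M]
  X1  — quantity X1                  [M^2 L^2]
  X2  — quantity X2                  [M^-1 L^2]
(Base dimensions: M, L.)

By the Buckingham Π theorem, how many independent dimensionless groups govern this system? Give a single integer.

Write exponents as rows M,L / cols D,ℓ,ρ,m,X1,X2:
  M: [ 0  0  1  1  2 -1]
  L: [ 1  1 -3  0  2  2]
Row reduction gives pivot columns D,ρ; rank = 2
n=6, r=2 ⇒ 4 dimensionless groups

4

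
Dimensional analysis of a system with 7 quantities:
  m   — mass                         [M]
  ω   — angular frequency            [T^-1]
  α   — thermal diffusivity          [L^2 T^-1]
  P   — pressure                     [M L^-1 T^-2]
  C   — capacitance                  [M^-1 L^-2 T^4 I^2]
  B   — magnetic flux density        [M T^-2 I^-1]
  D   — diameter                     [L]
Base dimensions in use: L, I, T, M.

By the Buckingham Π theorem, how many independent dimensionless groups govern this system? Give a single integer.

Exponent matrix [L,I,T,M] × [m,ω,α,P,C,B,D]:
  L: [ 0  0  2 -1 -2  0  1]
  I: [ 0  0  0  0  2 -1  0]
  T: [ 0 -1 -1 -2  4 -2  0]
  M: [ 1  0  0  1 -1  1  0]
RREF → pivots at {m,ω,α,C} ⇒ r = 4
7 vars − rank 4 = 3 Π groups

3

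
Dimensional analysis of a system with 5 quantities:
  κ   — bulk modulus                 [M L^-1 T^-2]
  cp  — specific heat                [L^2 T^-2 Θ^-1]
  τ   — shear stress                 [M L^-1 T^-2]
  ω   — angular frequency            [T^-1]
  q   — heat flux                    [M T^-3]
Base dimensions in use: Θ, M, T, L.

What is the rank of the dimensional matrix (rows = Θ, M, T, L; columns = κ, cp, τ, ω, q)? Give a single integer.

Dimensional matrix (Θ×M×T×L by κ×cp×τ×ω×q):
  Θ: [ 0 -1  0  0  0]
  M: [ 1  0  1  0  1]
  T: [-2 -2 -2 -1 -3]
  L: [-1  2 -1  0  0]
Row reduction gives pivot columns κ,cp,ω,q; rank = 4

4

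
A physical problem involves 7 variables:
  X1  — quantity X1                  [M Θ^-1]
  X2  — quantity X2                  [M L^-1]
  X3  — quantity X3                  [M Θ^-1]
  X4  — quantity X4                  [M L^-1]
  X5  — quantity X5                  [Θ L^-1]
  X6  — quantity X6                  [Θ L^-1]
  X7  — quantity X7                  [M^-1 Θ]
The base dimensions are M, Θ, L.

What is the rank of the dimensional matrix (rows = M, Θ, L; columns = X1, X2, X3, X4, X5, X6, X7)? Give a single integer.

2

Exponent matrix [M,Θ,L] × [X1,X2,X3,X4,X5,X6,X7]:
  M: [ 1  1  1  1  0  0 -1]
  Θ: [-1  0 -1  0  1  1  1]
  L: [ 0 -1  0 -1 -1 -1  0]
Row reduction gives pivot columns X1,X2; rank = 2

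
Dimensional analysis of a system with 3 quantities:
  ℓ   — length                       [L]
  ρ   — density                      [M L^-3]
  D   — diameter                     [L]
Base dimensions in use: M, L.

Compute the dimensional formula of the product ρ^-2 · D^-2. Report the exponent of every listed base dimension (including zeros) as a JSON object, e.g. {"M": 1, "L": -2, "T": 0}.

Dimensional matrix (M×L by ℓ×ρ×D):
  M: [ 0  1  0]
  L: [ 1 -3  1]
  [M]: (-2)·1+(-2)·0 = -2
  [L]: (-2)·-3+(-2)·1 = 4
⇒ M^-2 L^4

{"M": -2, "L": 4}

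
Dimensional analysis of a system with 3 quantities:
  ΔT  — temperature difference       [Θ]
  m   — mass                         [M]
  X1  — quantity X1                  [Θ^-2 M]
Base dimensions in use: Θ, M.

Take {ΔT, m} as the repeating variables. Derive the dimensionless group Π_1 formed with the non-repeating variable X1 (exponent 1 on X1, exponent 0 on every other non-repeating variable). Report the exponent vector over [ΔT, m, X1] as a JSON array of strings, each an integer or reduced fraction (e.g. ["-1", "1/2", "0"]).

["2", "-1", "1"]

Exponent matrix [Θ,M] × [ΔT,m,X1]:
  Θ: [ 1  0 -2]
  M: [ 0  1  1]
Row reduction gives pivot columns ΔT,m; rank = 2
Pivot set = {ΔT,m}, free = {X1}
RREF:
  r0: [   1    0   -2]
  r1: [   0    1    1]
Fix exponent of X1 at 1; solve each RREF row for its pivot's exponent:
  r0: exp(ΔT) + (-2)·1 = 0 ⇒ exp(ΔT) = 2
  r1: exp(m) + (1)·1 = 0 ⇒ exp(m) = -1
Π_1 = ΔT^2 · m^-1 · X1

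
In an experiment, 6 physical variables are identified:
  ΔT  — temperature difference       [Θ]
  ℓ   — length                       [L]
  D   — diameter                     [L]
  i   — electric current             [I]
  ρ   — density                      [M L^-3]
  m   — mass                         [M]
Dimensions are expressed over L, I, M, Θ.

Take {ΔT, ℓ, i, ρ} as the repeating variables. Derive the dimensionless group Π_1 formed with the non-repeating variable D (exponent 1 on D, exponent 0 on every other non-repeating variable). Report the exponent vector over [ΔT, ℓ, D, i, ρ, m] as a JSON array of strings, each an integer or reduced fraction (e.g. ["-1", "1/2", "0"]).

Write exponents as rows L,I,M,Θ / cols ΔT,ℓ,D,i,ρ,m:
  L: [ 0  1  1  0 -3  0]
  I: [ 0  0  0  1  0  0]
  M: [ 0  0  0  0  1  1]
  Θ: [ 1  0  0  0  0  0]
Row reduction gives pivot columns ΔT,ℓ,i,ρ; rank = 4
Pivot set = {ΔT,ℓ,i,ρ}, free = {D,m}
RREF:
  r0: [   1    0    0    0    0    0]
  r1: [   0    1    1    0    0    3]
  r2: [   0    0    0    1    0    0]
  r3: [   0    0    0    0    1    1]
Fix exponent of D at 1, m at 0; solve each RREF row for its pivot's exponent:
  r0: exp(ΔT) + (0)·1 = 0 ⇒ exp(ΔT) = 0
  r1: exp(ℓ) + (1)·1 = 0 ⇒ exp(ℓ) = -1
  r2: exp(i) + (0)·1 = 0 ⇒ exp(i) = 0
  r3: exp(ρ) + (0)·1 = 0 ⇒ exp(ρ) = 0
Π_1 = ℓ^-1 · D

["0", "-1", "1", "0", "0", "0"]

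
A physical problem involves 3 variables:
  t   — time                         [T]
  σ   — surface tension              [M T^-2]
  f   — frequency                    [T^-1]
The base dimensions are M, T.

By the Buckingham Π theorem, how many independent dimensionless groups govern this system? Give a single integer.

Exponent matrix [M,T] × [t,σ,f]:
  M: [ 0  1  0]
  T: [ 1 -2 -1]
RREF → pivots at {t,σ} ⇒ r = 2
3 vars − rank 2 = 1 Π group

1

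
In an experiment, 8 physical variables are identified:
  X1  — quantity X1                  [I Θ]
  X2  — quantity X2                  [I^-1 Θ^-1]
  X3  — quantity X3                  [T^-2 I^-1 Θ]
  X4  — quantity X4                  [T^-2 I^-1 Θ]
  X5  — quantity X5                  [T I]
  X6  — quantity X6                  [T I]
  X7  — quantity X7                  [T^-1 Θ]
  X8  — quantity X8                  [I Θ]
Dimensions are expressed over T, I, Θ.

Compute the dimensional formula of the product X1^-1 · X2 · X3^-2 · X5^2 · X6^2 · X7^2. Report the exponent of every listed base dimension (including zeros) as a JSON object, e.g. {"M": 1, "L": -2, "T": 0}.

{"T": 6, "I": 4, "Θ": -2}

Dimensional matrix (T×I×Θ by X1×X2×X3×X4×X5×X6×X7×X8):
  T: [ 0  0 -2 -2  1  1 -1  0]
  I: [ 1 -1 -1 -1  1  1  0  1]
  Θ: [ 1 -1  1  1  0  0  1  1]
  [T]: (-1)·0+(1)·0+(-2)·-2+(2)·1+(2)·1+(2)·-1 = 6
  [I]: (-1)·1+(1)·-1+(-2)·-1+(2)·1+(2)·1+(2)·0 = 4
  [Θ]: (-1)·1+(1)·-1+(-2)·1+(2)·0+(2)·0+(2)·1 = -2
⇒ T^6 I^4 Θ^-2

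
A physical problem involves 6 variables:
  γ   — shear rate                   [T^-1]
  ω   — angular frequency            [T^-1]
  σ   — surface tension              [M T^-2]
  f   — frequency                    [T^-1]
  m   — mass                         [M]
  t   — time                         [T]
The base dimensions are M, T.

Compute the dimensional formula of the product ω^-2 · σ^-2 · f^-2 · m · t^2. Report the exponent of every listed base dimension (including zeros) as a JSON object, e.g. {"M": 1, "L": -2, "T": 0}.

Dimensional matrix (M×T by γ×ω×σ×f×m×t):
  M: [ 0  0  1  0  1  0]
  T: [-1 -1 -2 -1  0  1]
  [M]: (-2)·0+(-2)·1+(-2)·0+(1)·1+(2)·0 = -1
  [T]: (-2)·-1+(-2)·-2+(-2)·-1+(1)·0+(2)·1 = 10
⇒ M^-1 T^10

{"M": -1, "T": 10}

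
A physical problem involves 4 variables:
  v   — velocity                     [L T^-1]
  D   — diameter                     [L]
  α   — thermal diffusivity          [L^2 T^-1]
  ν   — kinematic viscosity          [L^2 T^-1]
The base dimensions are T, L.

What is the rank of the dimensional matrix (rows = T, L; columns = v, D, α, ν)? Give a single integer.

2

Write exponents as rows T,L / cols v,D,α,ν:
  T: [-1  0 -1 -1]
  L: [ 1  1  2  2]
Echelon form has 2 nonzero rows (pivots: v,D)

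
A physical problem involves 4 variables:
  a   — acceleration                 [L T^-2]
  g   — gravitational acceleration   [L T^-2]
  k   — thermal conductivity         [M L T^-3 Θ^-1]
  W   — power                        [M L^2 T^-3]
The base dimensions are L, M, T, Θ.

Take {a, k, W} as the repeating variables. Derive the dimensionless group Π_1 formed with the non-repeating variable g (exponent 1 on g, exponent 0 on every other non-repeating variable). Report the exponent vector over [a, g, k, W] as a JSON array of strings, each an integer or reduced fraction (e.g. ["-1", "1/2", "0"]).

["-1", "1", "0", "0"]

Dimensional matrix (L×M×T×Θ by a×g×k×W):
  L: [ 1  1  1  2]
  M: [ 0  0  1  1]
  T: [-2 -2 -3 -3]
  Θ: [ 0  0 -1  0]
Row reduction gives pivot columns a,k,W; rank = 3
Pivot set = {a,k,W}, free = {g}
RREF:
  r0: [   1    1    0    0]
  r1: [   0    0    1    0]
  r2: [   0    0    0    1]
  r3: [   0    0    0    0]
Fix exponent of g at 1; solve each RREF row for its pivot's exponent:
  r0: exp(a) + (1)·1 = 0 ⇒ exp(a) = -1
  r1: exp(k) + (0)·1 = 0 ⇒ exp(k) = 0
  r2: exp(W) + (0)·1 = 0 ⇒ exp(W) = 0
Π_1 = a^-1 · g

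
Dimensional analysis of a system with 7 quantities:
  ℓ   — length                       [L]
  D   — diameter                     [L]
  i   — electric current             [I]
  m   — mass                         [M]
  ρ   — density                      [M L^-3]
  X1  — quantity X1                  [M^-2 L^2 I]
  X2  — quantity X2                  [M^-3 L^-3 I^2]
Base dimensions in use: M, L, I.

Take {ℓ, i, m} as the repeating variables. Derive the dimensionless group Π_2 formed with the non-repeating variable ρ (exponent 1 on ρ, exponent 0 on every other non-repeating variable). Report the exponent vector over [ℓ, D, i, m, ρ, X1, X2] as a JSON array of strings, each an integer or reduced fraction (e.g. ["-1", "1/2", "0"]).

["3", "0", "0", "-1", "1", "0", "0"]

Write exponents as rows M,L,I / cols ℓ,D,i,m,ρ,X1,X2:
  M: [ 0  0  0  1  1 -2 -3]
  L: [ 1  1  0  0 -3  2 -3]
  I: [ 0  0  1  0  0  1  2]
RREF → pivots at {ℓ,i,m} ⇒ r = 3
Repeat: ℓ,i,m; free: D,ρ,X1,X2
RREF:
  r0: [   1    1    0    0   -3    2   -3]
  r1: [   0    0    1    0    0    1    2]
  r2: [   0    0    0    1    1   -2   -3]
Fix exponent of ρ at 1, D at 0, X1 at 0, X2 at 0; solve each RREF row for its pivot's exponent:
  r0: exp(ℓ) + (-3)·1 = 0 ⇒ exp(ℓ) = 3
  r1: exp(i) + (0)·1 = 0 ⇒ exp(i) = 0
  r2: exp(m) + (1)·1 = 0 ⇒ exp(m) = -1
Π_2 = ℓ^3 · m^-1 · ρ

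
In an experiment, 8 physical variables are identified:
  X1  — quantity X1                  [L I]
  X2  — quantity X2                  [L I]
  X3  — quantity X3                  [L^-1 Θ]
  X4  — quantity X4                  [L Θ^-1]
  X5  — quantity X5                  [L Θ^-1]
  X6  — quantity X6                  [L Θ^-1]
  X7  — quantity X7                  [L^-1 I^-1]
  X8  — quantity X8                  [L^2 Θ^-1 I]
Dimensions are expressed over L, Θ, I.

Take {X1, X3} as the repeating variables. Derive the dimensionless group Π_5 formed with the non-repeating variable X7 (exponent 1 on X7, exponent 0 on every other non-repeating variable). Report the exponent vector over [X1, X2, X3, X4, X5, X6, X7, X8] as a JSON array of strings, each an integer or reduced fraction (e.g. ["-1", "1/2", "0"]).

Exponent matrix [L,Θ,I] × [X1,X2,X3,X4,X5,X6,X7,X8]:
  L: [ 1  1 -1  1  1  1 -1  2]
  Θ: [ 0  0  1 -1 -1 -1  0 -1]
  I: [ 1  1  0  0  0  0 -1  1]
Echelon form has 2 nonzero rows (pivots: X1,X3)
Repeat: X1,X3; free: X2,X4,X5,X6,X7,X8
RREF:
  r0: [   1    1    0    0    0    0   -1    1]
  r1: [   0    0    1   -1   -1   -1    0   -1]
  r2: [   0    0    0    0    0    0    0    0]
Fix exponent of X7 at 1, X2 at 0, X4 at 0, X5 at 0, X6 at 0, X8 at 0; solve each RREF row for its pivot's exponent:
  r0: exp(X1) + (-1)·1 = 0 ⇒ exp(X1) = 1
  r1: exp(X3) + (0)·1 = 0 ⇒ exp(X3) = 0
Π_5 = X1 · X7

["1", "0", "0", "0", "0", "0", "1", "0"]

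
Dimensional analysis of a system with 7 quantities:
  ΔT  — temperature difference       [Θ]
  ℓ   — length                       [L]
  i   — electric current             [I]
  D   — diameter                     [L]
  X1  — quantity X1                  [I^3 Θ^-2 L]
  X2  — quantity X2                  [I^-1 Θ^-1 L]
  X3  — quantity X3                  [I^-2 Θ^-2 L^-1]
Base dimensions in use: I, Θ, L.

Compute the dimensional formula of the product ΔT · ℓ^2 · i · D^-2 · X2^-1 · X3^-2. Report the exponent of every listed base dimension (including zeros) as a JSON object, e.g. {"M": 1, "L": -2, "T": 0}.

{"I": 6, "Θ": 6, "L": 1}

Write exponents as rows I,Θ,L / cols ΔT,ℓ,i,D,X1,X2,X3:
  I: [ 0  0  1  0  3 -1 -2]
  Θ: [ 1  0  0  0 -2 -1 -2]
  L: [ 0  1  0  1  1  1 -1]
  [I]: (1)·0+(2)·0+(1)·1+(-2)·0+(-1)·-1+(-2)·-2 = 6
  [Θ]: (1)·1+(2)·0+(1)·0+(-2)·0+(-1)·-1+(-2)·-2 = 6
  [L]: (1)·0+(2)·1+(1)·0+(-2)·1+(-1)·1+(-2)·-1 = 1
⇒ I^6 Θ^6 L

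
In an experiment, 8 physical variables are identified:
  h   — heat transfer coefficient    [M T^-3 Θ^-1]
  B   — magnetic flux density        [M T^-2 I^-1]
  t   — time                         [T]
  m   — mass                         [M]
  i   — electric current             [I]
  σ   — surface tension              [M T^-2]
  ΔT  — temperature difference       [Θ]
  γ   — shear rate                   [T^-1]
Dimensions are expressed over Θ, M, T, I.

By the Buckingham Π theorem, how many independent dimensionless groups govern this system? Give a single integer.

Dimensional matrix (Θ×M×T×I by h×B×t×m×i×σ×ΔT×γ):
  Θ: [-1  0  0  0  0  0  1  0]
  M: [ 1  1  0  1  0  1  0  0]
  T: [-3 -2  1  0  0 -2  0 -1]
  I: [ 0 -1  0  0  1  0  0  0]
RREF → pivots at {h,B,t,m} ⇒ r = 4
n=8, r=4 ⇒ 4 dimensionless groups

4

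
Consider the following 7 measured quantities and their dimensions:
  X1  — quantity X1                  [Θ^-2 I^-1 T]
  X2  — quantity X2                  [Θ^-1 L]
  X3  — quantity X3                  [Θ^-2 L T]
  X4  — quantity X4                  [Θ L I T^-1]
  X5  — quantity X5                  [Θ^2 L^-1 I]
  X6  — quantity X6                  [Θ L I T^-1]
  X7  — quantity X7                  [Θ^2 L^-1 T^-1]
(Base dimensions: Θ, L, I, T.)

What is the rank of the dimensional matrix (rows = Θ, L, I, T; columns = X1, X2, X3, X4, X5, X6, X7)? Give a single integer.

Dimensional matrix (Θ×L×I×T by X1×X2×X3×X4×X5×X6×X7):
  Θ: [-2 -1 -2  1  2  1  2]
  L: [ 0  1  1  1 -1  1 -1]
  I: [-1  0  0  1  1  1  0]
  T: [ 1  0  1 -1  0 -1 -1]
Row reduction gives pivot columns X1,X2,X3; rank = 3

3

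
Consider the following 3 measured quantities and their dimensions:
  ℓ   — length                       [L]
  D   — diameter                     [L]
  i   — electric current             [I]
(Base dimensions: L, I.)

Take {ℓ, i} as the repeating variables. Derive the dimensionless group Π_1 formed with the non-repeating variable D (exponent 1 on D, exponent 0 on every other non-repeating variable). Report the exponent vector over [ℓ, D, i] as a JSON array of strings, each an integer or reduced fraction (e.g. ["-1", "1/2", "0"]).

["-1", "1", "0"]

Exponent matrix [L,I] × [ℓ,D,i]:
  L: [ 1  1  0]
  I: [ 0  0  1]
Row reduction gives pivot columns ℓ,i; rank = 2
Repeat: ℓ,i; free: D
RREF:
  r0: [   1    1    0]
  r1: [   0    0    1]
Fix exponent of D at 1; solve each RREF row for its pivot's exponent:
  r0: exp(ℓ) + (1)·1 = 0 ⇒ exp(ℓ) = -1
  r1: exp(i) + (0)·1 = 0 ⇒ exp(i) = 0
Π_1 = ℓ^-1 · D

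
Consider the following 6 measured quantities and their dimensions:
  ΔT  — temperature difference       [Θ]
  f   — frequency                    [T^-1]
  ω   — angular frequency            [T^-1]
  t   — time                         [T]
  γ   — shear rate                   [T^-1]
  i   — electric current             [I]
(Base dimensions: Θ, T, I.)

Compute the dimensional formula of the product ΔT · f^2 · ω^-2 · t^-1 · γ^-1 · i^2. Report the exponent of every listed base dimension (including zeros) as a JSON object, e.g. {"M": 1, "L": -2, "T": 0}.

{"Θ": 1, "T": 0, "I": 2}

Dimensional matrix (Θ×T×I by ΔT×f×ω×t×γ×i):
  Θ: [ 1  0  0  0  0  0]
  T: [ 0 -1 -1  1 -1  0]
  I: [ 0  0  0  0  0  1]
  [Θ]: (1)·1+(2)·0+(-2)·0+(-1)·0+(-1)·0+(2)·0 = 1
  [T]: (1)·0+(2)·-1+(-2)·-1+(-1)·1+(-1)·-1+(2)·0 = 0
  [I]: (1)·0+(2)·0+(-2)·0+(-1)·0+(-1)·0+(2)·1 = 2
⇒ Θ I^2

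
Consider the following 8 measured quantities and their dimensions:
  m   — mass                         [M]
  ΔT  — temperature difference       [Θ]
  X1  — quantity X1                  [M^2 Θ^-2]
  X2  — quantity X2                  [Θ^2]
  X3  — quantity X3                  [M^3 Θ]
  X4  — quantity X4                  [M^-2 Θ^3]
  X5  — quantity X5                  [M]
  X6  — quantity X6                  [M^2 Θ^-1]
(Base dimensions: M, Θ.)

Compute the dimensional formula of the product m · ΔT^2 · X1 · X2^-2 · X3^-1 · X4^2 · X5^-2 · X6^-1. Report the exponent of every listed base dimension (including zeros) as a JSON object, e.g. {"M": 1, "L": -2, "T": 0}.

Write exponents as rows M,Θ / cols m,ΔT,X1,X2,X3,X4,X5,X6:
  M: [ 1  0  2  0  3 -2  1  2]
  Θ: [ 0  1 -2  2  1  3  0 -1]
  [M]: (1)·1+(2)·0+(1)·2+(-2)·0+(-1)·3+(2)·-2+(-2)·1+(-1)·2 = -8
  [Θ]: (1)·0+(2)·1+(1)·-2+(-2)·2+(-1)·1+(2)·3+(-2)·0+(-1)·-1 = 2
⇒ M^-8 Θ^2

{"M": -8, "Θ": 2}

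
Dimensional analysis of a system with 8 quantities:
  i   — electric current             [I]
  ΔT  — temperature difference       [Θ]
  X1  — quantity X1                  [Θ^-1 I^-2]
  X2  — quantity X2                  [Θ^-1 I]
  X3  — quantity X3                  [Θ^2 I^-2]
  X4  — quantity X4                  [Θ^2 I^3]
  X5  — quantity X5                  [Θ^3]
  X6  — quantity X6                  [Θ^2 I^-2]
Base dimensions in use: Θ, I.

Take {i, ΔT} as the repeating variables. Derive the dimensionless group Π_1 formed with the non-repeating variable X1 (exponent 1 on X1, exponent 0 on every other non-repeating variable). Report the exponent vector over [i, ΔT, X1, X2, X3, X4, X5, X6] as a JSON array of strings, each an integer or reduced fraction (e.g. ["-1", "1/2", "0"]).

["2", "1", "1", "0", "0", "0", "0", "0"]

Write exponents as rows Θ,I / cols i,ΔT,X1,X2,X3,X4,X5,X6:
  Θ: [ 0  1 -1 -1  2  2  3  2]
  I: [ 1  0 -2  1 -2  3  0 -2]
Echelon form has 2 nonzero rows (pivots: i,ΔT)
Repeat: i,ΔT; free: X1,X2,X3,X4,X5,X6
RREF:
  r0: [   1    0   -2    1   -2    3    0   -2]
  r1: [   0    1   -1   -1    2    2    3    2]
Fix exponent of X1 at 1, X2 at 0, X3 at 0, X4 at 0, X5 at 0, X6 at 0; solve each RREF row for its pivot's exponent:
  r0: exp(i) + (-2)·1 = 0 ⇒ exp(i) = 2
  r1: exp(ΔT) + (-1)·1 = 0 ⇒ exp(ΔT) = 1
Π_1 = i^2 · ΔT · X1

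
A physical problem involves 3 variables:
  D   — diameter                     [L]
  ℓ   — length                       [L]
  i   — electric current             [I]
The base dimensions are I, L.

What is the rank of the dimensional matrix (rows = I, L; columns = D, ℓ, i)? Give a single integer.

Dimensional matrix (I×L by D×ℓ×i):
  I: [ 0  0  1]
  L: [ 1  1  0]
Row reduction gives pivot columns D,i; rank = 2

2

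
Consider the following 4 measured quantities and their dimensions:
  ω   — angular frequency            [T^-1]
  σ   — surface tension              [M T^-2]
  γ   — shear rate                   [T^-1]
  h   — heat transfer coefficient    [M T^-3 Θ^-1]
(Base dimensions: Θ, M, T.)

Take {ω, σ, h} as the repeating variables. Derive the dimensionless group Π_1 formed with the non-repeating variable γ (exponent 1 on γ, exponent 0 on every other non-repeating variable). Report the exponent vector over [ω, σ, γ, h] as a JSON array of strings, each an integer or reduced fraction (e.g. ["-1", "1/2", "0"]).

Exponent matrix [Θ,M,T] × [ω,σ,γ,h]:
  Θ: [ 0  0  0 -1]
  M: [ 0  1  0  1]
  T: [-1 -2 -1 -3]
Echelon form has 3 nonzero rows (pivots: ω,σ,h)
Repeat: ω,σ,h; free: γ
RREF:
  r0: [   1    0    1    0]
  r1: [   0    1    0    0]
  r2: [   0    0    0    1]
Fix exponent of γ at 1; solve each RREF row for its pivot's exponent:
  r0: exp(ω) + (1)·1 = 0 ⇒ exp(ω) = -1
  r1: exp(σ) + (0)·1 = 0 ⇒ exp(σ) = 0
  r2: exp(h) + (0)·1 = 0 ⇒ exp(h) = 0
Π_1 = ω^-1 · γ

["-1", "0", "1", "0"]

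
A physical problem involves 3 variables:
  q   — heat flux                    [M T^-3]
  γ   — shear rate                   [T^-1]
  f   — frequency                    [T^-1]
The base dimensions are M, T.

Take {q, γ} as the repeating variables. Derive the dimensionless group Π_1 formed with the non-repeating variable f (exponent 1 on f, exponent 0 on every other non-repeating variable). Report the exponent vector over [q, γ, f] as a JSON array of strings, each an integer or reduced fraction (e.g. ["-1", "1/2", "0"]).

["0", "-1", "1"]

Write exponents as rows M,T / cols q,γ,f:
  M: [ 1  0  0]
  T: [-3 -1 -1]
Row reduction gives pivot columns q,γ; rank = 2
Pivot set = {q,γ}, free = {f}
RREF:
  r0: [   1    0    0]
  r1: [   0    1    1]
Fix exponent of f at 1; solve each RREF row for its pivot's exponent:
  r0: exp(q) + (0)·1 = 0 ⇒ exp(q) = 0
  r1: exp(γ) + (1)·1 = 0 ⇒ exp(γ) = -1
Π_1 = γ^-1 · f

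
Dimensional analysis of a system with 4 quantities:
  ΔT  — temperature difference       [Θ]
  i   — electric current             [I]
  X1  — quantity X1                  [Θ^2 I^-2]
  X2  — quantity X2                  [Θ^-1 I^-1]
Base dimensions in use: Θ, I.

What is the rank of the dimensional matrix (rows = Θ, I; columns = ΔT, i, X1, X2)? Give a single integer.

2

Exponent matrix [Θ,I] × [ΔT,i,X1,X2]:
  Θ: [ 1  0  2 -1]
  I: [ 0  1 -2 -1]
RREF → pivots at {ΔT,i} ⇒ r = 2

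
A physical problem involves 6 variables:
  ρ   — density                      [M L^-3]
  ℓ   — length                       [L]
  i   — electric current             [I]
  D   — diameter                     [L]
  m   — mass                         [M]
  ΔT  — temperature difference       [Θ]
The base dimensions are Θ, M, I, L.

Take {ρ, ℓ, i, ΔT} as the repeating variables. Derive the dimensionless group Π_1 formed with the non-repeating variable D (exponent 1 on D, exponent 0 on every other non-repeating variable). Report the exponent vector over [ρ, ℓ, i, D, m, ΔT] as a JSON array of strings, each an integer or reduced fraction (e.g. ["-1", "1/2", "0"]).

["0", "-1", "0", "1", "0", "0"]

Exponent matrix [Θ,M,I,L] × [ρ,ℓ,i,D,m,ΔT]:
  Θ: [ 0  0  0  0  0  1]
  M: [ 1  0  0  0  1  0]
  I: [ 0  0  1  0  0  0]
  L: [-3  1  0  1  0  0]
Row reduction gives pivot columns ρ,ℓ,i,ΔT; rank = 4
Pivot set = {ρ,ℓ,i,ΔT}, free = {D,m}
RREF:
  r0: [   1    0    0    0    1    0]
  r1: [   0    1    0    1    3    0]
  r2: [   0    0    1    0    0    0]
  r3: [   0    0    0    0    0    1]
Fix exponent of D at 1, m at 0; solve each RREF row for its pivot's exponent:
  r0: exp(ρ) + (0)·1 = 0 ⇒ exp(ρ) = 0
  r1: exp(ℓ) + (1)·1 = 0 ⇒ exp(ℓ) = -1
  r2: exp(i) + (0)·1 = 0 ⇒ exp(i) = 0
  r3: exp(ΔT) + (0)·1 = 0 ⇒ exp(ΔT) = 0
Π_1 = ℓ^-1 · D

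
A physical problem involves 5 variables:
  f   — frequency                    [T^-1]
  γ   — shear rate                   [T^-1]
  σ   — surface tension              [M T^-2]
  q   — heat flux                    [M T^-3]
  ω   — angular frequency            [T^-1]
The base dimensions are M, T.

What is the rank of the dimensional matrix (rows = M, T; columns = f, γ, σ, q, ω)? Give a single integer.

Write exponents as rows M,T / cols f,γ,σ,q,ω:
  M: [ 0  0  1  1  0]
  T: [-1 -1 -2 -3 -1]
RREF → pivots at {f,σ} ⇒ r = 2

2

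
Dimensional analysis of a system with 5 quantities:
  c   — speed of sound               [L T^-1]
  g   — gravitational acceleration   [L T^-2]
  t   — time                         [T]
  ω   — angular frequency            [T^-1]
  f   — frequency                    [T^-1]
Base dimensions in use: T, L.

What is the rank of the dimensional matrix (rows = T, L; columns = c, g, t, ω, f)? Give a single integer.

Write exponents as rows T,L / cols c,g,t,ω,f:
  T: [-1 -2  1 -1 -1]
  L: [ 1  1  0  0  0]
RREF → pivots at {c,g} ⇒ r = 2

2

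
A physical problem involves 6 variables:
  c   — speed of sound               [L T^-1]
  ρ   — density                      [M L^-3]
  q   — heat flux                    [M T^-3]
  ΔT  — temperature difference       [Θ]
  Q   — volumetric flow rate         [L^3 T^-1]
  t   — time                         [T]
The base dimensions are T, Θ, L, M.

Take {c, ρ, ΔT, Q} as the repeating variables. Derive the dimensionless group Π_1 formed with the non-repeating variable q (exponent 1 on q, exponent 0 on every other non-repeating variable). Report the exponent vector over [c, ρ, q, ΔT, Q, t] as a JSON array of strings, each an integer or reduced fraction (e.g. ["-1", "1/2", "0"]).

["-3", "-1", "1", "0", "0", "0"]

Exponent matrix [T,Θ,L,M] × [c,ρ,q,ΔT,Q,t]:
  T: [-1  0 -3  0 -1  1]
  Θ: [ 0  0  0  1  0  0]
  L: [ 1 -3  0  0  3  0]
  M: [ 0  1  1  0  0  0]
Row reduction gives pivot columns c,ρ,ΔT,Q; rank = 4
Repeat: c,ρ,ΔT,Q; free: q,t
RREF:
  r0: [   1    0    3    0    0 -3/2]
  r1: [   0    1    1    0    0    0]
  r2: [   0    0    0    1    0    0]
  r3: [   0    0    0    0    1  1/2]
Fix exponent of q at 1, t at 0; solve each RREF row for its pivot's exponent:
  r0: exp(c) + (3)·1 = 0 ⇒ exp(c) = -3
  r1: exp(ρ) + (1)·1 = 0 ⇒ exp(ρ) = -1
  r2: exp(ΔT) + (0)·1 = 0 ⇒ exp(ΔT) = 0
  r3: exp(Q) + (0)·1 = 0 ⇒ exp(Q) = 0
Π_1 = c^-3 · ρ^-1 · q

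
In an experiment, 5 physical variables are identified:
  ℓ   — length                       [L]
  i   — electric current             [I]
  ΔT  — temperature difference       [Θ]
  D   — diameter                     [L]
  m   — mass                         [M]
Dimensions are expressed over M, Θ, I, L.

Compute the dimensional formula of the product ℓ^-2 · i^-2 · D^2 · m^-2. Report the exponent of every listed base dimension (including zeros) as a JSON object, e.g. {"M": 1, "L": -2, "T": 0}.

{"M": -2, "Θ": 0, "I": -2, "L": 0}

Dimensional matrix (M×Θ×I×L by ℓ×i×ΔT×D×m):
  M: [ 0  0  0  0  1]
  Θ: [ 0  0  1  0  0]
  I: [ 0  1  0  0  0]
  L: [ 1  0  0  1  0]
  [M]: (-2)·0+(-2)·0+(2)·0+(-2)·1 = -2
  [Θ]: (-2)·0+(-2)·0+(2)·0+(-2)·0 = 0
  [I]: (-2)·0+(-2)·1+(2)·0+(-2)·0 = -2
  [L]: (-2)·1+(-2)·0+(2)·1+(-2)·0 = 0
⇒ M^-2 I^-2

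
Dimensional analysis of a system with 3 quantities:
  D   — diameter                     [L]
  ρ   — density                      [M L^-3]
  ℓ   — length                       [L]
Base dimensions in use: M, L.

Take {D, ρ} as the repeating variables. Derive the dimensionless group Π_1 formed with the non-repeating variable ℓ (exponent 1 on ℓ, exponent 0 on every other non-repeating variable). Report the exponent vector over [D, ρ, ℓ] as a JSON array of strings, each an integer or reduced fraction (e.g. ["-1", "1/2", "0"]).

Exponent matrix [M,L] × [D,ρ,ℓ]:
  M: [ 0  1  0]
  L: [ 1 -3  1]
Echelon form has 2 nonzero rows (pivots: D,ρ)
Repeat: D,ρ; free: ℓ
RREF:
  r0: [   1    0    1]
  r1: [   0    1    0]
Fix exponent of ℓ at 1; solve each RREF row for its pivot's exponent:
  r0: exp(D) + (1)·1 = 0 ⇒ exp(D) = -1
  r1: exp(ρ) + (0)·1 = 0 ⇒ exp(ρ) = 0
Π_1 = D^-1 · ℓ

["-1", "0", "1"]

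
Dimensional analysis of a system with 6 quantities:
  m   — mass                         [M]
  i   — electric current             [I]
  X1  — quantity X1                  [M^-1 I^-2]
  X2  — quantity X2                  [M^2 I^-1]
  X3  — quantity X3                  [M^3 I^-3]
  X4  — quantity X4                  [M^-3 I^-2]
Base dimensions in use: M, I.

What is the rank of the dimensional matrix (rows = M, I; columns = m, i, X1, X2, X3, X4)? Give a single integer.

2

Dimensional matrix (M×I by m×i×X1×X2×X3×X4):
  M: [ 1  0 -1  2  3 -3]
  I: [ 0  1 -2 -1 -3 -2]
RREF → pivots at {m,i} ⇒ r = 2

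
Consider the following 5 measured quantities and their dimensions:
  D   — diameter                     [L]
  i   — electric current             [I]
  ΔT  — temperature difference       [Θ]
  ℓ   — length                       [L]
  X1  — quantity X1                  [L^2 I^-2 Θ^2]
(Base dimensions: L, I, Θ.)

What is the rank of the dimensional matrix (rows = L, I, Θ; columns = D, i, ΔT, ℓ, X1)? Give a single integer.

3

Write exponents as rows L,I,Θ / cols D,i,ΔT,ℓ,X1:
  L: [ 1  0  0  1  2]
  I: [ 0  1  0  0 -2]
  Θ: [ 0  0  1  0  2]
Row reduction gives pivot columns D,i,ΔT; rank = 3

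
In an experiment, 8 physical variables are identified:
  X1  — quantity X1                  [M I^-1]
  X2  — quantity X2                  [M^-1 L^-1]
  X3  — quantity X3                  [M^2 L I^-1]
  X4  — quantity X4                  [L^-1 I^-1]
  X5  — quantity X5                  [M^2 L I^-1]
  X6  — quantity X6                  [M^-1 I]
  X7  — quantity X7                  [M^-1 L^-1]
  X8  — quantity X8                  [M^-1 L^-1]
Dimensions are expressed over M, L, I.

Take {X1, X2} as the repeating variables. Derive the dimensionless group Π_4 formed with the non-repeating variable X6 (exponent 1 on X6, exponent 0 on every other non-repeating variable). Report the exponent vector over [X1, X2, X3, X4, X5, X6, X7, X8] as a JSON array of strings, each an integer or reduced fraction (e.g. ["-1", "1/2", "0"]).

["1", "0", "0", "0", "0", "1", "0", "0"]

Dimensional matrix (M×L×I by X1×X2×X3×X4×X5×X6×X7×X8):
  M: [ 1 -1  2  0  2 -1 -1 -1]
  L: [ 0 -1  1 -1  1  0 -1 -1]
  I: [-1  0 -1 -1 -1  1  0  0]
Echelon form has 2 nonzero rows (pivots: X1,X2)
Pivot set = {X1,X2}, free = {X3,X4,X5,X6,X7,X8}
RREF:
  r0: [   1    0    1    1    1   -1    0    0]
  r1: [   0    1   -1    1   -1    0    1    1]
  r2: [   0    0    0    0    0    0    0    0]
Fix exponent of X6 at 1, X3 at 0, X4 at 0, X5 at 0, X7 at 0, X8 at 0; solve each RREF row for its pivot's exponent:
  r0: exp(X1) + (-1)·1 = 0 ⇒ exp(X1) = 1
  r1: exp(X2) + (0)·1 = 0 ⇒ exp(X2) = 0
Π_4 = X1 · X6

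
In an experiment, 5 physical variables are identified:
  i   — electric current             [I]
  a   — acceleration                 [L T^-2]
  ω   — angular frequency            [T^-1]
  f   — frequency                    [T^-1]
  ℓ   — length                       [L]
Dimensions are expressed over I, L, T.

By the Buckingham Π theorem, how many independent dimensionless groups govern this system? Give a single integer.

2

Dimensional matrix (I×L×T by i×a×ω×f×ℓ):
  I: [ 1  0  0  0  0]
  L: [ 0  1  0  0  1]
  T: [ 0 -2 -1 -1  0]
Row reduction gives pivot columns i,a,ω; rank = 3
n=5, r=3 ⇒ 2 dimensionless groups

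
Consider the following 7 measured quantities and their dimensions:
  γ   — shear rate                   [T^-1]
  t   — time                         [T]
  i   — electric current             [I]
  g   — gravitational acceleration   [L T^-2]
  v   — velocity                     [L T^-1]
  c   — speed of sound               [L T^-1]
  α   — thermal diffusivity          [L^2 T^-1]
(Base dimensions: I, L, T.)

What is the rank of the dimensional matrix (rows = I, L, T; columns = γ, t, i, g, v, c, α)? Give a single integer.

3

Exponent matrix [I,L,T] × [γ,t,i,g,v,c,α]:
  I: [ 0  0  1  0  0  0  0]
  L: [ 0  0  0  1  1  1  2]
  T: [-1  1  0 -2 -1 -1 -1]
Row reduction gives pivot columns γ,i,g; rank = 3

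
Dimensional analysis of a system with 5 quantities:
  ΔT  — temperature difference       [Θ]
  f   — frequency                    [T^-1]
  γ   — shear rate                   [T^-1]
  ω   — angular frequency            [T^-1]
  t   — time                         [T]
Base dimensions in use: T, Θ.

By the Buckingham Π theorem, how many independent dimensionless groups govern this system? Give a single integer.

3

Write exponents as rows T,Θ / cols ΔT,f,γ,ω,t:
  T: [ 0 -1 -1 -1  1]
  Θ: [ 1  0  0  0  0]
RREF → pivots at {ΔT,f} ⇒ r = 2
Π count = n − r = 5 − 2 = 3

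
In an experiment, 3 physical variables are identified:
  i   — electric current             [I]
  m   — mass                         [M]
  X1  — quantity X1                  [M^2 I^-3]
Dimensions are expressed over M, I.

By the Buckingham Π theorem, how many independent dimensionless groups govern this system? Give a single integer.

Write exponents as rows M,I / cols i,m,X1:
  M: [ 0  1  2]
  I: [ 1  0 -3]
Row reduction gives pivot columns i,m; rank = 2
n=3, r=2 ⇒ 1 dimensionless group

1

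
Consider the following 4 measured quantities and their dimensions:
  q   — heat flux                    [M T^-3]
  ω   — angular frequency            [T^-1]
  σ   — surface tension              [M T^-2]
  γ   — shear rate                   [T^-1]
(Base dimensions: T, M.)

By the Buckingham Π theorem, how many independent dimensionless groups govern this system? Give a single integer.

Dimensional matrix (T×M by q×ω×σ×γ):
  T: [-3 -1 -2 -1]
  M: [ 1  0  1  0]
Row reduction gives pivot columns q,ω; rank = 2
4 vars − rank 2 = 2 Π groups

2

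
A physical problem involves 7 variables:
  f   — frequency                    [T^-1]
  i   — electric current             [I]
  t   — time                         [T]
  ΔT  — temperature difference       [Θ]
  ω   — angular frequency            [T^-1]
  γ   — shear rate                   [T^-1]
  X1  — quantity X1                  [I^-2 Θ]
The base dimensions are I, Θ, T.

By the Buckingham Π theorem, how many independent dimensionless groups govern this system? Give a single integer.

4

Write exponents as rows I,Θ,T / cols f,i,t,ΔT,ω,γ,X1:
  I: [ 0  1  0  0  0  0 -2]
  Θ: [ 0  0  0  1  0  0  1]
  T: [-1  0  1  0 -1 -1  0]
Row reduction gives pivot columns f,i,ΔT; rank = 3
Π count = n − r = 7 − 3 = 4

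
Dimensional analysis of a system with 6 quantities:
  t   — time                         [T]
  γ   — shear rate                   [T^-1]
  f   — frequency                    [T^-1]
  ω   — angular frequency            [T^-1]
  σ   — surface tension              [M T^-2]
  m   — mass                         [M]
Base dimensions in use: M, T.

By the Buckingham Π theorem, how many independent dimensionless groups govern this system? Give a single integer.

Write exponents as rows M,T / cols t,γ,f,ω,σ,m:
  M: [ 0  0  0  0  1  1]
  T: [ 1 -1 -1 -1 -2  0]
Row reduction gives pivot columns t,σ; rank = 2
6 vars − rank 2 = 4 Π groups

4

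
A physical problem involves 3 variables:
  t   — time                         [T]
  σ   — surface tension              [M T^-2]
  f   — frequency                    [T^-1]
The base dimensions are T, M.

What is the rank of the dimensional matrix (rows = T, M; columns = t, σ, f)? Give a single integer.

Exponent matrix [T,M] × [t,σ,f]:
  T: [ 1 -2 -1]
  M: [ 0  1  0]
Echelon form has 2 nonzero rows (pivots: t,σ)

2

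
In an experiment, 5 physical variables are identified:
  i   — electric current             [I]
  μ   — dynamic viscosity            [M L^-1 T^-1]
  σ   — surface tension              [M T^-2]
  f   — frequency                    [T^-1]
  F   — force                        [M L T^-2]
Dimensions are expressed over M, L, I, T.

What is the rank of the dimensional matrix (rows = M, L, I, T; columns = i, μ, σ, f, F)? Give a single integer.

Dimensional matrix (M×L×I×T by i×μ×σ×f×F):
  M: [ 0  1  1  0  1]
  L: [ 0 -1  0  0  1]
  I: [ 1  0  0  0  0]
  T: [ 0 -1 -2 -1 -2]
Row reduction gives pivot columns i,μ,σ,f; rank = 4

4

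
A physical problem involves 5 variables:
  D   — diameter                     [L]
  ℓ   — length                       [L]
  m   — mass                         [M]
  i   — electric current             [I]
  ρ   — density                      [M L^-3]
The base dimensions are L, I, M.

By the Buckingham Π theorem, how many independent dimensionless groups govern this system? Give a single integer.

Write exponents as rows L,I,M / cols D,ℓ,m,i,ρ:
  L: [ 1  1  0  0 -3]
  I: [ 0  0  0  1  0]
  M: [ 0  0  1  0  1]
Row reduction gives pivot columns D,m,i; rank = 3
Π count = n − r = 5 − 3 = 2

2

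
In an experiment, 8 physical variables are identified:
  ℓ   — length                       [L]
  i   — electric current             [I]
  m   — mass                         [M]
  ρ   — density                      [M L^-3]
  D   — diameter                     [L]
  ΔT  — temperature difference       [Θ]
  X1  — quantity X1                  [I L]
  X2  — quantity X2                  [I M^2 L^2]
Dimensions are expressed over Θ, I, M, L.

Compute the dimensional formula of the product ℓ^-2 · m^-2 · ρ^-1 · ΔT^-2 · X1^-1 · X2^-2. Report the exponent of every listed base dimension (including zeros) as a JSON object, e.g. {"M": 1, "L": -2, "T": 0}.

{"Θ": -2, "I": -3, "M": -7, "L": -4}

Exponent matrix [Θ,I,M,L] × [ℓ,i,m,ρ,D,ΔT,X1,X2]:
  Θ: [ 0  0  0  0  0  1  0  0]
  I: [ 0  1  0  0  0  0  1  1]
  M: [ 0  0  1  1  0  0  0  2]
  L: [ 1  0  0 -3  1  0  1  2]
  [Θ]: (-2)·0+(-2)·0+(-1)·0+(-2)·1+(-1)·0+(-2)·0 = -2
  [I]: (-2)·0+(-2)·0+(-1)·0+(-2)·0+(-1)·1+(-2)·1 = -3
  [M]: (-2)·0+(-2)·1+(-1)·1+(-2)·0+(-1)·0+(-2)·2 = -7
  [L]: (-2)·1+(-2)·0+(-1)·-3+(-2)·0+(-1)·1+(-2)·2 = -4
⇒ Θ^-2 I^-3 M^-7 L^-4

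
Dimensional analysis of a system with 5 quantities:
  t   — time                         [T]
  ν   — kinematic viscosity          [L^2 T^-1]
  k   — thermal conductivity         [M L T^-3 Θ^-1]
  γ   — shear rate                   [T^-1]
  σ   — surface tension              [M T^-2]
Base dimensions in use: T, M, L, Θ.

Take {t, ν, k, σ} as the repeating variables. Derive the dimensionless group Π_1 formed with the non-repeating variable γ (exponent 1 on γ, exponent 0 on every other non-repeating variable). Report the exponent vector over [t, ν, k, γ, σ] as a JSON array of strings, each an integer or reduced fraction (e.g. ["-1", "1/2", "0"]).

["1", "0", "0", "1", "0"]

Dimensional matrix (T×M×L×Θ by t×ν×k×γ×σ):
  T: [ 1 -1 -3 -1 -2]
  M: [ 0  0  1  0  1]
  L: [ 0  2  1  0  0]
  Θ: [ 0  0 -1  0  0]
Row reduction gives pivot columns t,ν,k,σ; rank = 4
Repeat: t,ν,k,σ; free: γ
RREF:
  r0: [   1    0    0   -1    0]
  r1: [   0    1    0    0    0]
  r2: [   0    0    1    0    0]
  r3: [   0    0    0    0    1]
Fix exponent of γ at 1; solve each RREF row for its pivot's exponent:
  r0: exp(t) + (-1)·1 = 0 ⇒ exp(t) = 1
  r1: exp(ν) + (0)·1 = 0 ⇒ exp(ν) = 0
  r2: exp(k) + (0)·1 = 0 ⇒ exp(k) = 0
  r3: exp(σ) + (0)·1 = 0 ⇒ exp(σ) = 0
Π_1 = t · γ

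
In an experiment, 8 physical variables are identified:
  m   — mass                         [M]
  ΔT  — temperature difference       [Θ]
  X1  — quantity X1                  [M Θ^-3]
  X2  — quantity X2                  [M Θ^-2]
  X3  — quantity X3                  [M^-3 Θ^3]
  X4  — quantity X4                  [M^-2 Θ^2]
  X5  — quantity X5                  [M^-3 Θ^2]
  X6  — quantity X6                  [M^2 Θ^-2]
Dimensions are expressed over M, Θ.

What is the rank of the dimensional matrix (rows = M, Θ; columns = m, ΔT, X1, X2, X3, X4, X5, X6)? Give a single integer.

Write exponents as rows M,Θ / cols m,ΔT,X1,X2,X3,X4,X5,X6:
  M: [ 1  0  1  1 -3 -2 -3  2]
  Θ: [ 0  1 -3 -2  3  2  2 -2]
Echelon form has 2 nonzero rows (pivots: m,ΔT)

2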